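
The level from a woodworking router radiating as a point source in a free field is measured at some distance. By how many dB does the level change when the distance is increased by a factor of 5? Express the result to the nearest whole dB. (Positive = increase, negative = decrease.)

-14 dB

A point source loses 6 dB per doubling of distance; generally ΔL = −20·log₁₀(r₂/r₁).
ΔL = −20·log₁₀(5) = -13.98 dB.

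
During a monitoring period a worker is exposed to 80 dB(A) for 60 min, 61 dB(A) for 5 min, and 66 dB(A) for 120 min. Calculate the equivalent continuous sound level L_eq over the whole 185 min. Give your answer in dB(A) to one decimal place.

75.4 dB(A)

The energy average is taken in the linear domain: L_eq = 10·log₁₀[(Σ tᵢ·10^(Lᵢ/10))/T], T = 185 min.
Σ tᵢ·10^(Lᵢ/10) = 60·10^(80/10) + 5·10^(61/10) + 120·10^(66/10) = 6.484e+09.
L_eq = 10·log₁₀(6.484e+09/185) = 75.45 dB(A).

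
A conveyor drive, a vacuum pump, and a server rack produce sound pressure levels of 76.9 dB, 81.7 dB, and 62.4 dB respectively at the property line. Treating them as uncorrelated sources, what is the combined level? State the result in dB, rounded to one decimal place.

83.0 dB

Incoherent sources combine by intensity addition: L_total = 10·log₁₀(Σ 10^(L_i/10)).
Σ 10^(L/10) = 10^(76.9/10) + 10^(81.7/10) + 10^(62.4/10) = 1.986e+08.
L_total = 10·log₁₀(1.986e+08) = 82.98 dB.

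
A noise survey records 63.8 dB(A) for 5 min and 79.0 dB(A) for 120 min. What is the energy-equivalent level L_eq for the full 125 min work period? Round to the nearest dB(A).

79 dB(A)

Weight each interval's intensity by its duration and average over T = 125 min:
Σ tᵢ·10^(Lᵢ/10) = 5·10^(63.8/10) + 120·10^(79.0/10) = 9.544e+09.
L_eq = 10·log₁₀(9.544e+09/125) = 78.83 dB(A).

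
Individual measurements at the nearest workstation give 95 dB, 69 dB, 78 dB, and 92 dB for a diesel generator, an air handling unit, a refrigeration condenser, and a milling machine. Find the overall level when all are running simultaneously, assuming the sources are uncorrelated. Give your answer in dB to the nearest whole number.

For uncorrelated sources the intensities add, so convert each level to linear form, sum, and take 10·log₁₀ of the total.
Σ 10^(L/10) = 10^(95/10) + 10^(69/10) + 10^(78/10) + 10^(92/10) = 4.818e+09.
L_total = 10·log₁₀(4.818e+09) = 96.83 dB.

97 dB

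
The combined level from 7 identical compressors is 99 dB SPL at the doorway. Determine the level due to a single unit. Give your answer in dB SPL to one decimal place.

90.5 dB SPL

For N identical incoherent sources L_total = L₁ + 10·log₁₀ N, so L₁ = 99 − 10·log₁₀(7) = 99 − 8.451.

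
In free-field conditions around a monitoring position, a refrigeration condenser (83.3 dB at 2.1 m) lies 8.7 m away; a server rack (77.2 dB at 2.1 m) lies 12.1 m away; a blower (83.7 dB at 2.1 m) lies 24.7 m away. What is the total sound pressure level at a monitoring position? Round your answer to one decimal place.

Propagate each source to the receiver with L = L_ref − 20·log₁₀(r/r_ref), then add intensities.
refrigeration condenser: 83.3 − 20·log₁₀(8.7/2.1) = 83.3 − 12.35 = 70.95 dB.
server rack: 77.2 − 20·log₁₀(12.1/2.1) = 77.2 − 15.21 = 61.99 dB.
blower: 83.7 − 20·log₁₀(24.7/2.1) = 83.7 − 21.41 = 62.29 dB.
Σ 10^(L/10) = 1.573e+07 → L_total = 10·log₁₀(1.573e+07) = 71.97 dB.

72.0 dB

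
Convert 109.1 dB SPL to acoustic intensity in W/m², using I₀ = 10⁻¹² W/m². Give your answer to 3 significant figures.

I = I₀·10^(L/10) = 10⁻¹² × 10^(109.1/10) = 10^(-1.090).

0.0813 W/m²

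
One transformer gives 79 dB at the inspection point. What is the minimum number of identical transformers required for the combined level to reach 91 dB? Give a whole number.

N identical sources give L₁ + 10·log₁₀ N, so require 10·log₁₀ N ≥ 91 − 79 = 12.0 dB.
N ≥ 10^(12.0/10) = 15.849, so N = 16.

16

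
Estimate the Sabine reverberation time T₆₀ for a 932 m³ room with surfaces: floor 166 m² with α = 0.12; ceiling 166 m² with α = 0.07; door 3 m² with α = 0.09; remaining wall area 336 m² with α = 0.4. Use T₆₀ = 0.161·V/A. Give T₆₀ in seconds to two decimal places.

A = Σ Sᵢαᵢ = 166·0.12 + 166·0.07 + 3·0.09 + 336·0.4 = 166.21 m².
T₆₀ = 0.161·V/A = 0.161·932/166.21 = 0.903 s.

0.90 s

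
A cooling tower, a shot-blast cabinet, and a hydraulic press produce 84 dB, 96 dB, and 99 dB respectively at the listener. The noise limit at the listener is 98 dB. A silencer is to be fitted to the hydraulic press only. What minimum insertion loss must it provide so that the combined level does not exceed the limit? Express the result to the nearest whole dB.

Everything except the hydraulic press sums to 10^(84/10) + 10^(96/10) = 4.232e+09 in linear terms, 96.27 dB.
To meet 98 dB overall, the treated hydraulic press may contribute at most 10^(98/10) − 4.232e+09 = 2.077e+09, i.e. 93.18 dB.
So the hydraulic press must be reduced from 99 to 93.18 dB: IL = 5.82 dB.

6 dB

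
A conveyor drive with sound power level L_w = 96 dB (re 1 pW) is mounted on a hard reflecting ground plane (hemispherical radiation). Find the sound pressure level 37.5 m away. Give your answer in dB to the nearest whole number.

The power spreads over a hemisphere of area 2π·r², so L_p = L_w − 10·log₁₀(2π·r²).
2π·r² = 8836 m², 10·log₁₀ of that is 39.462 dB.
L_p = 96 − 39.462 = 56.54 dB.

57 dB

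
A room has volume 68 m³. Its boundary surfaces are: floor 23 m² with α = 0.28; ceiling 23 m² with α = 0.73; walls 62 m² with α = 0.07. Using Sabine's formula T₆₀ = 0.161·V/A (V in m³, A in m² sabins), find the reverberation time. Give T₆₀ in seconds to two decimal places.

Total absorption A = 23·0.28 + 23·0.73 + 62·0.07 = 27.57 m² sabins.
T₆₀ = 0.161·V/A = 0.161·68/27.57 = 0.397 s.

0.40 s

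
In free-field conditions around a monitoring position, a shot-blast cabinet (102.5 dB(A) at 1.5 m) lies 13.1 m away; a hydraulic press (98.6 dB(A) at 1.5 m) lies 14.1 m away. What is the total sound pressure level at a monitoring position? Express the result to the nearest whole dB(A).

Apply inverse-square spreading to bring every level to the receiver, then sum 10^(L/10).
shot-blast cabinet: 102.5 − 20·log₁₀(13.1/1.5) = 102.5 − 18.82 = 83.68 dB(A).
hydraulic press: 98.6 − 20·log₁₀(14.1/1.5) = 98.6 − 19.46 = 79.14 dB(A).
Σ 10^(L/10) = 3.151e+08 → L_total = 10·log₁₀(3.151e+08) = 84.99 dB(A).

85 dB(A)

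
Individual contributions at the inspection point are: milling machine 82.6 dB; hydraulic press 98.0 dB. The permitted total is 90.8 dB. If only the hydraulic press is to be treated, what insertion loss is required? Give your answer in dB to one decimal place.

Everything except the hydraulic press sums to 10^(82.6/10) = 1.820e+08 in linear terms, 82.60 dB.
The limit corresponds to 10^(90.8/10) = 1.202e+09; subtracting the fixed part leaves 1.020e+09 for the hydraulic press, i.e. 90.09 dB.
Required insertion loss = 98.0 − 90.09 = 7.91 dB.

7.9 dB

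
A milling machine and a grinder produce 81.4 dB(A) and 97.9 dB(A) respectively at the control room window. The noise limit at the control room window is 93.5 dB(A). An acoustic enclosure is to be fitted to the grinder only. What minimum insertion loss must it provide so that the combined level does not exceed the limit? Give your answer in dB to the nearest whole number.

Everything except the grinder sums to 10^(81.4/10) = 1.380e+08 in linear terms, 81.40 dB(A).
To meet 93.5 dB(A) overall, the treated grinder may contribute at most 10^(93.5/10) − 1.380e+08 = 2.101e+09, i.e. 93.22 dB(A).
Required insertion loss = 97.9 − 93.22 = 4.68 dB.

5 dB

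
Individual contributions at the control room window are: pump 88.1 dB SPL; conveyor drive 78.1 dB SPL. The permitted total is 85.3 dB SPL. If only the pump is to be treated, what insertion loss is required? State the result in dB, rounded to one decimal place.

Fixed contribution from the other source: Σ 10^(L/10) = 10^(78.1/10) = 6.457e+07 (78.10 dB SPL).
The limit corresponds to 10^(85.3/10) = 3.388e+08; subtracting the fixed part leaves 2.743e+08 for the pump, i.e. 84.38 dB SPL.
So the pump must be reduced from 88.1 to 84.38 dB SPL: IL = 3.72 dB.

3.7 dB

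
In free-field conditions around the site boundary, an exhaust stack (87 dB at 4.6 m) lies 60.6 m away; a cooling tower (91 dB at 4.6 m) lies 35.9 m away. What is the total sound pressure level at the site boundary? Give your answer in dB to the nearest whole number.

Propagate each source to the receiver with L = L_ref − 20·log₁₀(r/r_ref), then add intensities.
exhaust stack: 87 − 20·log₁₀(60.6/4.6) = 87 − 22.39 = 64.61 dB.
cooling tower: 91 − 20·log₁₀(35.9/4.6) = 91 − 17.85 = 73.15 dB.
Σ 10^(L/10) = 2.356e+07 → L_total = 10·log₁₀(2.356e+07) = 73.72 dB.

74 dB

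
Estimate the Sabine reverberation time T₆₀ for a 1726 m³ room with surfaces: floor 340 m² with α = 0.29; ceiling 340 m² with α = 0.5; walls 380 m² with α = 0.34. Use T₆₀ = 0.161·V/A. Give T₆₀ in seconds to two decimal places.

0.70 s

Summing Sᵢαᵢ: 340·0.29 + 340·0.5 + 380·0.34 = 397.80 m².
T₆₀ = 0.161 × 1726 / 397.80 = 0.699 s.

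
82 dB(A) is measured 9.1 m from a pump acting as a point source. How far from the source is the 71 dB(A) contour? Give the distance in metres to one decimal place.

The 11.0 dB drop corresponds to a distance ratio of 10^(11.0/20) for a point source.
r₂ = 9.1·10^((82−71)/20) = 9.1·10^(11.0/20) = 32.29 m.

32.3 m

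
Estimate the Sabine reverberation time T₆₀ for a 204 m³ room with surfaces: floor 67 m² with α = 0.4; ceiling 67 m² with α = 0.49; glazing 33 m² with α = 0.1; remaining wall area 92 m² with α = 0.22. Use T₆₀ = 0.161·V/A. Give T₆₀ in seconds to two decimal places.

0.39 s

Summing Sᵢαᵢ: 67·0.4 + 67·0.49 + 33·0.1 + 92·0.22 = 83.17 m².
T₆₀ = 0.161·V/A = 0.161·204/83.17 = 0.395 s.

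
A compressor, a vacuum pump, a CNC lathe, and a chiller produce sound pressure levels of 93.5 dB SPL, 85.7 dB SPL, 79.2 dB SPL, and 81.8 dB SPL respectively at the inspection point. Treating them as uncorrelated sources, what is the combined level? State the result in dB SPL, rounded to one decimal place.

Incoherent sources combine by intensity addition: L_total = 10·log₁₀(Σ 10^(L_i/10)).
Σ 10^(L/10) = 10^(93.5/10) + 10^(85.7/10) + 10^(79.2/10) + 10^(81.8/10) = 2.845e+09.
L_total = 10·log₁₀(2.845e+09) = 94.54 dB SPL.

94.5 dB SPL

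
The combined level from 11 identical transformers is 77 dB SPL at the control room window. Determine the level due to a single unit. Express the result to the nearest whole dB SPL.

67 dB SPL

11 equal contributions raise the level by 10·log₁₀ 11 = 10.414 dB, so each unit alone gives 77 − 10.414.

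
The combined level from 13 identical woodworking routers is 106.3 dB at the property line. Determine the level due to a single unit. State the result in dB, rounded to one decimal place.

For N identical incoherent sources L_total = L₁ + 10·log₁₀ N, so L₁ = 106.3 − 10·log₁₀(13) = 106.3 − 11.139.

95.2 dB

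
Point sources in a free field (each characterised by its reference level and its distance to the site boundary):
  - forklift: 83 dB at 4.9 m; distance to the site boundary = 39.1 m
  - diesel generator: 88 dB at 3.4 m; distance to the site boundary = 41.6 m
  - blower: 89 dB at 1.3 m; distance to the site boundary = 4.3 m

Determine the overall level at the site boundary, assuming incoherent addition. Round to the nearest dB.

Propagate each source to the receiver with L = L_ref − 20·log₁₀(r/r_ref), then add intensities.
forklift: 83 − 20·log₁₀(39.1/4.9) = 83 − 18.04 = 64.96 dB.
diesel generator: 88 − 20·log₁₀(41.6/3.4) = 88 − 21.75 = 66.25 dB.
blower: 89 − 20·log₁₀(4.3/1.3) = 89 − 10.39 = 78.61 dB.
Σ 10^(L/10) = 7.995e+07 → L_total = 10·log₁₀(7.995e+07) = 79.03 dB.

79 dB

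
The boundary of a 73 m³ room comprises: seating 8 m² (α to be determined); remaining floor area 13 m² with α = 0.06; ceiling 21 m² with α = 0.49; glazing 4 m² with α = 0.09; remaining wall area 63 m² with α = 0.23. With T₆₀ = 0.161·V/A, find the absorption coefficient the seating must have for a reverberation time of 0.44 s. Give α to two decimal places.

Required total absorption A = 0.161·73/0.44 = 26.71 m².
Absorption from the other surfaces = 13·0.06 + 21·0.49 + 4·0.09 + 63·0.23 = 25.92 m², so the seating must supply 0.79 m² over 8 m².
α = 0.79/8 = 0.099.

0.10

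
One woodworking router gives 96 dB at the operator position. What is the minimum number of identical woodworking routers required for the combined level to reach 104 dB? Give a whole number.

The shortfall is 104 − 96 = 8.0 dB, and N units add 10·log₁₀ N, so need 10·log₁₀ N ≥ 8.0.
N ≥ 10^(8.0/10) = 6.310, so N = 7.

7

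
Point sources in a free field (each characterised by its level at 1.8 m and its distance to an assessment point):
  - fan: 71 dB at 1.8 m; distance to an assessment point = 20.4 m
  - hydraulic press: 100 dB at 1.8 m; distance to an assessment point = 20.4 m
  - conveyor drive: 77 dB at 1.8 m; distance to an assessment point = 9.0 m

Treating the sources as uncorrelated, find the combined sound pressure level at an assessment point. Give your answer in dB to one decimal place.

79.0 dB

First find each source's level at the receiver (point-source: −20·log₁₀(r/r_ref)), then combine on an intensity basis.
fan: 71 − 20·log₁₀(20.4/1.8) = 71 − 21.09 = 49.91 dB.
hydraulic press: 100 − 20·log₁₀(20.4/1.8) = 100 − 21.09 = 78.91 dB.
conveyor drive: 77 − 20·log₁₀(9.0/1.8) = 77 − 13.98 = 63.02 dB.
Σ 10^(L/10) = 7.996e+07 → L_total = 10·log₁₀(7.996e+07) = 79.03 dB.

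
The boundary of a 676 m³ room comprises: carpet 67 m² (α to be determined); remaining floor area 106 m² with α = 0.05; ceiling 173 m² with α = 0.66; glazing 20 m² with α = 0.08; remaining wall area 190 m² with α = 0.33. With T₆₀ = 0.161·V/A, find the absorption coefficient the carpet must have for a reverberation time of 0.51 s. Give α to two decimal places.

Required total absorption A = 0.161·676/0.51 = 213.40 m².
Absorption from the other surfaces = 106·0.05 + 173·0.66 + 20·0.08 + 190·0.33 = 183.78 m², so the carpet must supply 29.62 m² over 67 m².
α = 29.62/67 = 0.442.

0.44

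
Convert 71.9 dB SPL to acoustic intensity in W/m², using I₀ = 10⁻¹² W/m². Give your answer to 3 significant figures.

1.55e-05 W/m²

I = I₀·10^(L/10) = 10⁻¹² × 10^(71.9/10) = 10^(-4.810).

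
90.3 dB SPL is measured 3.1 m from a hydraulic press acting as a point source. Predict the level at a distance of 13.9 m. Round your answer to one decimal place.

Point-source attenuation: ΔL = 20·log₁₀(r₂/r₁) = 20·log₁₀(13.9/3.1) = 13.033 dB.
L₂ = 90.3 − 20·log₁₀(13.9/3.1) = 90.3 − 13.033 = 77.27 dB SPL.

77.3 dB SPL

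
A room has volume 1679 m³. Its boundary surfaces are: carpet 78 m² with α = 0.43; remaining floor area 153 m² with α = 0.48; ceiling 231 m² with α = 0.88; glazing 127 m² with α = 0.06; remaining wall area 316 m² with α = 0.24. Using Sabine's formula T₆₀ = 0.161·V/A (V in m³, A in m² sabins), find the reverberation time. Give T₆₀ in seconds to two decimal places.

0.69 s

A = Σ Sᵢαᵢ = 78·0.43 + 153·0.48 + 231·0.88 + 127·0.06 + 316·0.24 = 393.72 m².
T₆₀ = 0.161 × 1679 / 393.72 = 0.687 s.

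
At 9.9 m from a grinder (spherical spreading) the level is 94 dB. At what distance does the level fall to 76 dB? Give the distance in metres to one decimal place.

Point-source spreading drops the level by 20·log₁₀(r₂/r₁); inverting, r₂/r₁ = 10^(ΔL/20).
r₂ = 9.9·10^((94−76)/20) = 9.9·10^(18.0/20) = 78.64 m.

78.6 m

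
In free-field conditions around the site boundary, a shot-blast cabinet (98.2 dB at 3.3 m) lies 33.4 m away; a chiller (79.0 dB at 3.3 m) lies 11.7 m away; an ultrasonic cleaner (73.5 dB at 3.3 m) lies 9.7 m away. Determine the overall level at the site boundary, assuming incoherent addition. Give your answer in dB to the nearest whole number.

First find each source's level at the receiver (point-source: −20·log₁₀(r/r_ref)), then combine on an intensity basis.
shot-blast cabinet: 98.2 − 20·log₁₀(33.4/3.3) = 98.2 − 20.10 = 78.10 dB.
chiller: 79.0 − 20·log₁₀(11.7/3.3) = 79.0 − 10.99 = 68.01 dB.
ultrasonic cleaner: 73.5 − 20·log₁₀(9.7/3.3) = 73.5 − 9.37 = 64.13 dB.
Σ 10^(L/10) = 7.341e+07 → L_total = 10·log₁₀(7.341e+07) = 78.66 dB.

79 dB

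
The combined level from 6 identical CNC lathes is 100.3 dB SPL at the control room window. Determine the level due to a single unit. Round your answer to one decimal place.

For N identical incoherent sources L_total = L₁ + 10·log₁₀ N, so L₁ = 100.3 − 10·log₁₀(6) = 100.3 − 7.782.

92.5 dB SPL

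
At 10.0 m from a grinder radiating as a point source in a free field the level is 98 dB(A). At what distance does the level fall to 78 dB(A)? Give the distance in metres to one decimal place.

For a point source L₁ − L₂ = 20·log₁₀(r₂/r₁), so r₂ = r₁·10^((L₁−L₂)/20).
r₂ = 10.0·10^((98−78)/20) = 10.0·10^(20.0/20) = 100.00 m.

100.0 m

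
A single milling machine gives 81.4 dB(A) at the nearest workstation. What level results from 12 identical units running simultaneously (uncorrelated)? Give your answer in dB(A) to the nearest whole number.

With 12 equal, uncorrelated contributions the intensity is 12× that of one unit, giving a rise of 10·log₁₀ 12.
L_total = 81.4 + 10·log₁₀(12) = 81.4 + 10.792 = 92.19 dB(A).

92 dB(A)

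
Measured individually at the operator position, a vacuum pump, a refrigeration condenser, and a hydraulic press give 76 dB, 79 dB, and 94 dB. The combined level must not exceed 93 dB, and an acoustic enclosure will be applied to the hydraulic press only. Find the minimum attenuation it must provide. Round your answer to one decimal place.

1.3 dB

Fixed contribution from the other sources: Σ 10^(L/10) = 10^(76/10) + 10^(79/10) = 1.192e+08 (80.76 dB).
To meet 93 dB overall, the treated hydraulic press may contribute at most 10^(93/10) − 1.192e+08 = 1.876e+09, i.e. 92.73 dB.
So the hydraulic press must be reduced from 94 to 92.73 dB: IL = 1.27 dB.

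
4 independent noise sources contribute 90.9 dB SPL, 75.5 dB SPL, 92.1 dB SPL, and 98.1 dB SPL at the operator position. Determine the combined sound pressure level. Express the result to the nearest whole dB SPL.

100 dB SPL

Incoherent sources combine by intensity addition: L_total = 10·log₁₀(Σ 10^(L_i/10)).
Σ 10^(L/10) = 10^(90.9/10) + 10^(75.5/10) + 10^(92.1/10) + 10^(98.1/10) = 9.344e+09.
L_total = 10·log₁₀(9.344e+09) = 99.71 dB SPL.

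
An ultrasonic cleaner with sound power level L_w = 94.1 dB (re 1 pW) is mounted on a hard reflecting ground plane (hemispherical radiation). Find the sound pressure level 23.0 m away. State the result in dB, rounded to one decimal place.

The power spreads over a hemisphere of area 2π·r², so L_p = L_w − 10·log₁₀(2π·r²).
2π·r² = 3324 m², 10·log₁₀ of that is 35.216 dB.
L_p = 94.1 − 35.216 = 58.88 dB.

58.9 dB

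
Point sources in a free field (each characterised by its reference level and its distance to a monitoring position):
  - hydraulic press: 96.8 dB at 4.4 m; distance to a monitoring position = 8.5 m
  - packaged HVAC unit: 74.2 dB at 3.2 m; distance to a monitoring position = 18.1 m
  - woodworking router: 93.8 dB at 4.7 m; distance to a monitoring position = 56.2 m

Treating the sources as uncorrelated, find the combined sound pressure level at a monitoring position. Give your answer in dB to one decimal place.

Propagate each source to the receiver with L = L_ref − 20·log₁₀(r/r_ref), then add intensities.
hydraulic press: 96.8 − 20·log₁₀(8.5/4.4) = 96.8 − 5.72 = 91.08 dB.
packaged HVAC unit: 74.2 − 20·log₁₀(18.1/3.2) = 74.2 − 15.05 = 59.15 dB.
woodworking router: 93.8 − 20·log₁₀(56.2/4.7) = 93.8 − 21.55 = 72.25 dB.
Σ 10^(L/10) = 1.300e+09 → L_total = 10·log₁₀(1.300e+09) = 91.14 dB.

91.1 dB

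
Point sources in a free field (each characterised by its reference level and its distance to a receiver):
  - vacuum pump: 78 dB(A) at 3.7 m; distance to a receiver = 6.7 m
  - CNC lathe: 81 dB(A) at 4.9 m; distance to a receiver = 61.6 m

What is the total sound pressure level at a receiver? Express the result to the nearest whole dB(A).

First find each source's level at the receiver (point-source: −20·log₁₀(r/r_ref)), then combine on an intensity basis.
vacuum pump: 78 − 20·log₁₀(6.7/3.7) = 78 − 5.16 = 72.84 dB(A).
CNC lathe: 81 − 20·log₁₀(61.6/4.9) = 81 − 21.99 = 59.01 dB(A).
Σ 10^(L/10) = 2.004e+07 → L_total = 10·log₁₀(2.004e+07) = 73.02 dB(A).

73 dB(A)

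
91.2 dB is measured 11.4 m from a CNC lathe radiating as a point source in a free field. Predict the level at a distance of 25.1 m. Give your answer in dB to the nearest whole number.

84 dB

Spherical spreading from a point source gives a 20·log₁₀(r₂/r₁) drop.
L₂ = 91.2 − 20·log₁₀(25.1/11.4) = 91.2 − 6.855 = 84.34 dB.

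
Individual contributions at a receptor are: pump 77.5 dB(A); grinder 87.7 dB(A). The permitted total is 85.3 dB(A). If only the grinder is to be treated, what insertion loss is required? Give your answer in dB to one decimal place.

Everything except the grinder sums to 10^(77.5/10) = 5.623e+07 in linear terms, 77.50 dB(A).
To meet 85.3 dB(A) overall, the treated grinder may contribute at most 10^(85.3/10) − 5.623e+07 = 2.826e+08, i.e. 84.51 dB(A).
Required insertion loss = 87.7 − 84.51 = 3.19 dB.

3.2 dB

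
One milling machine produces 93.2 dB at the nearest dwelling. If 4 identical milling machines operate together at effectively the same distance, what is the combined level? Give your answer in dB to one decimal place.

99.2 dB

L_total = L₁ + 10·log₁₀ N for N identical incoherent sources.
L_total = 93.2 + 10·log₁₀(4) = 93.2 + 6.021 = 99.22 dB.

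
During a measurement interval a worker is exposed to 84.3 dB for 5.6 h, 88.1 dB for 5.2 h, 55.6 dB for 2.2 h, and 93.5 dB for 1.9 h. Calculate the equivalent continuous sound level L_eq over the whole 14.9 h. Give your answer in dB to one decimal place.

The energy average is taken in the linear domain: L_eq = 10·log₁₀[(Σ tᵢ·10^(Lᵢ/10))/T], T = 14.9 h.
Σ tᵢ·10^(Lᵢ/10) = 5.6·10^(84.3/10) + 5.2·10^(88.1/10) + 2.2·10^(55.6/10) + 1.9·10^(93.5/10) = 9.119e+09.
L_eq = 10·log₁₀(9.119e+09/14.9) = 87.87 dB.

87.9 dB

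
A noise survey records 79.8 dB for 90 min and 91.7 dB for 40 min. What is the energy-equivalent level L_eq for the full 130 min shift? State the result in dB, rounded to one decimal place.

L_eq = 10·log₁₀[(1/T)·Σ tᵢ·10^(Lᵢ/10)] with T = 130 min.
Σ tᵢ·10^(Lᵢ/10) = 90·10^(79.8/10) + 40·10^(91.7/10) = 6.776e+10.
L_eq = 10·log₁₀(6.776e+10/130) = 87.17 dB.

87.2 dB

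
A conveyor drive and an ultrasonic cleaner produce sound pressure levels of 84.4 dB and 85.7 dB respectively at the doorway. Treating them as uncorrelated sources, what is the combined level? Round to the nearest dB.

88 dB

Incoherent sources combine by intensity addition: L_total = 10·log₁₀(Σ 10^(L_i/10)).
Σ 10^(L/10) = 10^(84.4/10) + 10^(85.7/10) = 6.470e+08.
L_total = 10·log₁₀(6.470e+08) = 88.11 dB.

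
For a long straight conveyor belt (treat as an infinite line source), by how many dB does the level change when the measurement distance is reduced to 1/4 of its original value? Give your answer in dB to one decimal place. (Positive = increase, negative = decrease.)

+6.0 dB

With cylindrical spreading the level changes by −10·log₁₀(r₂/r₁).
ΔL = −10·log₁₀(0.25) = +6.02 dB.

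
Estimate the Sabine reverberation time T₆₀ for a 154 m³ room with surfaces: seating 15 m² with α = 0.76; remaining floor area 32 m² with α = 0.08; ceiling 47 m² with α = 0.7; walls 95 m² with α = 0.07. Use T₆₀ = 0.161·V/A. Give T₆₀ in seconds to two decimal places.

Total absorption A = 15·0.76 + 32·0.08 + 47·0.7 + 95·0.07 = 53.51 m² sabins.
T₆₀ = 0.161 × 154 / 53.51 = 0.463 s.

0.46 s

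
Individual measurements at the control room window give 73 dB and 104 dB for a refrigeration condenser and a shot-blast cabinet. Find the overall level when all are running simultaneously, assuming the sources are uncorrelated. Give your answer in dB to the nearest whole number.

104 dB

For uncorrelated sources the intensities add, so convert each level to linear form, sum, and take 10·log₁₀ of the total.
Σ 10^(L/10) = 10^(73/10) + 10^(104/10) = 2.514e+10.
L_total = 10·log₁₀(2.514e+10) = 104.00 dB.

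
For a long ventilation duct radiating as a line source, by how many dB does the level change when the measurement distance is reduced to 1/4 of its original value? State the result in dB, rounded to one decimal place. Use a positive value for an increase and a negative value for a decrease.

+6.0 dB

With cylindrical spreading the level changes by −10·log₁₀(r₂/r₁).
ΔL = −10·log₁₀(0.25) = +6.02 dB.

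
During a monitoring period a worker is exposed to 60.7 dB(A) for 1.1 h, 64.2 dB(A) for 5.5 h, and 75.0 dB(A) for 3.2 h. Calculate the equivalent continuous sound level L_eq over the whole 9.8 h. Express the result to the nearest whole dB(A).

71 dB(A)

Weight each interval's intensity by its duration and average over T = 9.8 h:
Σ tᵢ·10^(Lᵢ/10) = 1.1·10^(60.7/10) + 5.5·10^(64.2/10) + 3.2·10^(75.0/10) = 1.170e+08.
L_eq = 10·log₁₀(1.170e+08/9.8) = 70.77 dB(A).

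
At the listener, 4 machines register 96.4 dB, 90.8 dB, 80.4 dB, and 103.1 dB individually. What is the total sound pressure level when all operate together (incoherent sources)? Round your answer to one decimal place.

104.2 dB

Incoherent sources combine by intensity addition: L_total = 10·log₁₀(Σ 10^(L_i/10)).
Σ 10^(L/10) = 10^(96.4/10) + 10^(90.8/10) + 10^(80.4/10) + 10^(103.1/10) = 2.609e+10.
L_total = 10·log₁₀(2.609e+10) = 104.17 dB.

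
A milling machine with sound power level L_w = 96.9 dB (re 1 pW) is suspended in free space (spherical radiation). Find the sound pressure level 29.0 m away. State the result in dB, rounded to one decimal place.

56.7 dB

The power spreads over a sphere of area 4π·r², so L_p = L_w − 10·log₁₀(4π·r²).
4π·r² = 1.057e+04 m², 10·log₁₀ of that is 40.240 dB.
L_p = 96.9 − 40.240 = 56.66 dB.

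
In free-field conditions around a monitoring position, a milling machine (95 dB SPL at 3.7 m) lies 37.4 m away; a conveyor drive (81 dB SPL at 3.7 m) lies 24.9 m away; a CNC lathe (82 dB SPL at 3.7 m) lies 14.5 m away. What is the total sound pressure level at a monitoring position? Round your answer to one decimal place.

76.4 dB SPL

Propagate each source to the receiver with L = L_ref − 20·log₁₀(r/r_ref), then add intensities.
milling machine: 95 − 20·log₁₀(37.4/3.7) = 95 − 20.09 = 74.91 dB SPL.
conveyor drive: 81 − 20·log₁₀(24.9/3.7) = 81 − 16.56 = 64.44 dB SPL.
CNC lathe: 82 − 20·log₁₀(14.5/3.7) = 82 − 11.86 = 70.14 dB SPL.
Σ 10^(L/10) = 4.405e+07 → L_total = 10·log₁₀(4.405e+07) = 76.44 dB SPL.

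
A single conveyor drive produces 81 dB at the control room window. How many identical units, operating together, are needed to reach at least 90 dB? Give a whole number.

8

Need L₁ + 10·log₁₀ N ≥ 90, i.e. log₁₀ N ≥ 0.90.
N ≥ 10^(9.0/10) = 7.943, so N = 8.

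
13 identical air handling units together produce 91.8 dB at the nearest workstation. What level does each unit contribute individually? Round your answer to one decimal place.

Dividing the total intensity by 13 lowers the level by 10·log₁₀ 13 = 11.139 dB: L₁ = 91.8 − 11.139.

80.7 dB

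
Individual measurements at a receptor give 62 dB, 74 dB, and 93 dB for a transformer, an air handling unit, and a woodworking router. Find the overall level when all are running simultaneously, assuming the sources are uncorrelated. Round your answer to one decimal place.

93.1 dB

For uncorrelated sources the intensities add, so convert each level to linear form, sum, and take 10·log₁₀ of the total.
Σ 10^(L/10) = 10^(62/10) + 10^(74/10) + 10^(93/10) = 2.022e+09.
L_total = 10·log₁₀(2.022e+09) = 93.06 dB.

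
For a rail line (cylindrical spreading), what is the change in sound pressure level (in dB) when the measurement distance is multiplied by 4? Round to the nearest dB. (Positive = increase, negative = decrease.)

Line-source spreading: ΔL = −10·log₁₀(r₂/r₁).
ΔL = −10·log₁₀(4) = -6.02 dB.

-6 dB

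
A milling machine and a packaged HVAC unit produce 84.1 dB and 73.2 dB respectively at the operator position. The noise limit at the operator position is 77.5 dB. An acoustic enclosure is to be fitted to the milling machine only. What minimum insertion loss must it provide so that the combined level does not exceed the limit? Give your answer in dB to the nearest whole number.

Fixed contribution from the other source: Σ 10^(L/10) = 10^(73.2/10) = 2.089e+07 (73.20 dB).
The limit corresponds to 10^(77.5/10) = 5.623e+07; subtracting the fixed part leaves 3.534e+07 for the milling machine, i.e. 75.48 dB.
Required insertion loss = 84.1 − 75.48 = 8.62 dB.

9 dB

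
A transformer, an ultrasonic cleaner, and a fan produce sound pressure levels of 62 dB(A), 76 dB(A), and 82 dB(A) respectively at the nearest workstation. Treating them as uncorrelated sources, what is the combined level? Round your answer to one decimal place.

83.0 dB(A)

Incoherent sources combine by intensity addition: L_total = 10·log₁₀(Σ 10^(L_i/10)).
Σ 10^(L/10) = 10^(62/10) + 10^(76/10) + 10^(82/10) = 1.999e+08.
L_total = 10·log₁₀(1.999e+08) = 83.01 dB(A).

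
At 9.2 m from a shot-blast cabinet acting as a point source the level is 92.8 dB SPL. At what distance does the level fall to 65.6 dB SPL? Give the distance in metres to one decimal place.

The 27.2 dB drop corresponds to a distance ratio of 10^(27.2/20) for a point source.
r₂ = 9.2·10^((92.8−65.6)/20) = 9.2·10^(27.2/20) = 210.76 m.

210.8 m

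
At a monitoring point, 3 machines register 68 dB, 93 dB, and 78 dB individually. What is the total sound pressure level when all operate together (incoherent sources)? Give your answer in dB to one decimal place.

Incoherent sources combine by intensity addition: L_total = 10·log₁₀(Σ 10^(L_i/10)).
Σ 10^(L/10) = 10^(68/10) + 10^(93/10) + 10^(78/10) = 2.065e+09.
L_total = 10·log₁₀(2.065e+09) = 93.15 dB.

93.1 dB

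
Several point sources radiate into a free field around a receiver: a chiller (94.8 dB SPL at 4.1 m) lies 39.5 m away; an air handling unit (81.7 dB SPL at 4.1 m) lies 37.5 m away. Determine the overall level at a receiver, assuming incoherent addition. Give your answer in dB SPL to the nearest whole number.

First find each source's level at the receiver (point-source: −20·log₁₀(r/r_ref)), then combine on an intensity basis.
chiller: 94.8 − 20·log₁₀(39.5/4.1) = 94.8 − 19.68 = 75.12 dB SPL.
air handling unit: 81.7 − 20·log₁₀(37.5/4.1) = 81.7 − 19.22 = 62.48 dB SPL.
Σ 10^(L/10) = 3.430e+07 → L_total = 10·log₁₀(3.430e+07) = 75.35 dB SPL.

75 dB SPL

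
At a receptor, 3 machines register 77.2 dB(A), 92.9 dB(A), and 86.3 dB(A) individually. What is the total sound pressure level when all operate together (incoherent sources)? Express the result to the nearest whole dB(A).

94 dB(A)

Incoherent sources combine by intensity addition: L_total = 10·log₁₀(Σ 10^(L_i/10)).
Σ 10^(L/10) = 10^(77.2/10) + 10^(92.9/10) + 10^(86.3/10) = 2.429e+09.
L_total = 10·log₁₀(2.429e+09) = 93.85 dB(A).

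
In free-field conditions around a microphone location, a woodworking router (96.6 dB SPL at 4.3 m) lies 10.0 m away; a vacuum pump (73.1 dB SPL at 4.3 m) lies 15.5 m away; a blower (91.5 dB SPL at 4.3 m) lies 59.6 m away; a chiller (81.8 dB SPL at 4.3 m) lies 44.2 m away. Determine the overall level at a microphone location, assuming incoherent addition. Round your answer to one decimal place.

First find each source's level at the receiver (point-source: −20·log₁₀(r/r_ref)), then combine on an intensity basis.
woodworking router: 96.6 − 20·log₁₀(10.0/4.3) = 96.6 − 7.33 = 89.27 dB SPL.
vacuum pump: 73.1 − 20·log₁₀(15.5/4.3) = 73.1 − 11.14 = 61.96 dB SPL.
blower: 91.5 − 20·log₁₀(59.6/4.3) = 91.5 − 22.84 = 68.66 dB SPL.
chiller: 81.8 − 20·log₁₀(44.2/4.3) = 81.8 − 20.24 = 61.56 dB SPL.
Σ 10^(L/10) = 8.555e+08 → L_total = 10·log₁₀(8.555e+08) = 89.32 dB SPL.

89.3 dB SPL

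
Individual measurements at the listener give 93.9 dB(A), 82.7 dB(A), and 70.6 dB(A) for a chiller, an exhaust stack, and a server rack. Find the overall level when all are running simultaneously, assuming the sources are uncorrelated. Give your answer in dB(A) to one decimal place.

For uncorrelated sources the intensities add, so convert each level to linear form, sum, and take 10·log₁₀ of the total.
Σ 10^(L/10) = 10^(93.9/10) + 10^(82.7/10) + 10^(70.6/10) = 2.652e+09.
L_total = 10·log₁₀(2.652e+09) = 94.24 dB(A).

94.2 dB(A)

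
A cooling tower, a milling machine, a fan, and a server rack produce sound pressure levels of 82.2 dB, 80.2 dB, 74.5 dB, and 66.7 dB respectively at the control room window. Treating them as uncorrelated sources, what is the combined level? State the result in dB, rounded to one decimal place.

84.8 dB

For uncorrelated sources the intensities add, so convert each level to linear form, sum, and take 10·log₁₀ of the total.
Σ 10^(L/10) = 10^(82.2/10) + 10^(80.2/10) + 10^(74.5/10) + 10^(66.7/10) = 3.035e+08.
L_total = 10·log₁₀(3.035e+08) = 84.82 dB.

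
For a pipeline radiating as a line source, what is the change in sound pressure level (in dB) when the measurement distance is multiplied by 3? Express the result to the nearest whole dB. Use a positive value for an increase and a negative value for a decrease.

A line source loses 3 dB per doubling of distance; generally ΔL = −10·log₁₀(r₂/r₁).
ΔL = −10·log₁₀(3) = -4.77 dB.

-5 dB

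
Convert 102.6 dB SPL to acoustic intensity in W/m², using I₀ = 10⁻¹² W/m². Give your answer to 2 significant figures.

I/I₀ = 10^(102.6/10) = 1.82e+10, so I = 1.82e+10 × 10⁻¹² W/m².

0.018 W/m²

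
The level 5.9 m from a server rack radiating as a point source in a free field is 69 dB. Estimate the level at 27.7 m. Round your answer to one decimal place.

55.6 dB

For a point source, L₂ = L₁ − 20·log₁₀(r₂/r₁).
L₂ = 69 − 20·log₁₀(27.7/5.9) = 69 − 13.433 = 55.57 dB.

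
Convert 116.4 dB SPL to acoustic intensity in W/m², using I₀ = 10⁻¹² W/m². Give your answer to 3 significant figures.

I = I₀·10^(L/10) = 10⁻¹² × 10^(116.4/10) = 10^(-0.360).

0.437 W/m²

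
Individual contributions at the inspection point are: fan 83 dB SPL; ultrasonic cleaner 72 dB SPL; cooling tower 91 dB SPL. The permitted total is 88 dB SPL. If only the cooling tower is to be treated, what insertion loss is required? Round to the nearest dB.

5 dB

Everything except the cooling tower sums to 10^(83/10) + 10^(72/10) = 2.154e+08 in linear terms, 83.33 dB SPL.
To meet 88 dB SPL overall, the treated cooling tower may contribute at most 10^(88/10) − 2.154e+08 = 4.156e+08, i.e. 86.19 dB SPL.
Required insertion loss = 91 − 86.19 = 4.81 dB.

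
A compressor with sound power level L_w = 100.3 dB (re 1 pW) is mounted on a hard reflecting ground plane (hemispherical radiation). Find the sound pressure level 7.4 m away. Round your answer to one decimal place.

The power spreads over a hemisphere of area 2π·r², so L_p = L_w − 10·log₁₀(2π·r²).
2π·r² = 344.1 m², 10·log₁₀ of that is 25.366 dB.
L_p = 100.3 − 25.366 = 74.93 dB.

74.9 dB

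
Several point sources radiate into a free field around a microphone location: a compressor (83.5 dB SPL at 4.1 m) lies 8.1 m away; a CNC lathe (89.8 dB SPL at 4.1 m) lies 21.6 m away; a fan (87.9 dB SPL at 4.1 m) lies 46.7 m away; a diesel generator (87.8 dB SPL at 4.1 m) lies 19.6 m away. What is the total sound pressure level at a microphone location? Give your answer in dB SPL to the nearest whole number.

First find each source's level at the receiver (point-source: −20·log₁₀(r/r_ref)), then combine on an intensity basis.
compressor: 83.5 − 20·log₁₀(8.1/4.1) = 83.5 − 5.91 = 77.59 dB SPL.
CNC lathe: 89.8 − 20·log₁₀(21.6/4.1) = 89.8 − 14.43 = 75.37 dB SPL.
fan: 87.9 − 20·log₁₀(46.7/4.1) = 87.9 − 21.13 = 66.77 dB SPL.
diesel generator: 87.8 − 20·log₁₀(19.6/4.1) = 87.8 − 13.59 = 74.21 dB SPL.
Σ 10^(L/10) = 1.229e+08 → L_total = 10·log₁₀(1.229e+08) = 80.90 dB SPL.

81 dB SPL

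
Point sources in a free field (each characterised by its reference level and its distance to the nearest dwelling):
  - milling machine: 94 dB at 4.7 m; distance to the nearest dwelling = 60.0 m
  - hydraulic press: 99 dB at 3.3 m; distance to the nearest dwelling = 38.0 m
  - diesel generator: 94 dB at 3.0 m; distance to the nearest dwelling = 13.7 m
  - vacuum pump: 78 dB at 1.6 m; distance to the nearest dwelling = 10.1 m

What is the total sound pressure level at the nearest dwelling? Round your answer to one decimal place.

83.0 dB

First find each source's level at the receiver (point-source: −20·log₁₀(r/r_ref)), then combine on an intensity basis.
milling machine: 94 − 20·log₁₀(60.0/4.7) = 94 − 22.12 = 71.88 dB.
hydraulic press: 99 − 20·log₁₀(38.0/3.3) = 99 − 21.23 = 77.77 dB.
diesel generator: 94 − 20·log₁₀(13.7/3.0) = 94 − 13.19 = 80.81 dB.
vacuum pump: 78 − 20·log₁₀(10.1/1.6) = 78 − 16.00 = 62.00 dB.
Σ 10^(L/10) = 1.973e+08 → L_total = 10·log₁₀(1.973e+08) = 82.95 dB.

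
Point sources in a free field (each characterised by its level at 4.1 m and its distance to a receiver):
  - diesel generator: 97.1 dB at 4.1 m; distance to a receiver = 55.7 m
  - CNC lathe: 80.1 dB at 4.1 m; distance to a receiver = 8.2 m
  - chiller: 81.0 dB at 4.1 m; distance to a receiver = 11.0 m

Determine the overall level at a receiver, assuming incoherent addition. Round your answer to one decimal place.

78.5 dB

Propagate each source to the receiver with L = L_ref − 20·log₁₀(r/r_ref), then add intensities.
diesel generator: 97.1 − 20·log₁₀(55.7/4.1) = 97.1 − 22.66 = 74.44 dB.
CNC lathe: 80.1 − 20·log₁₀(8.2/4.1) = 80.1 − 6.02 = 74.08 dB.
chiller: 81.0 − 20·log₁₀(11.0/4.1) = 81.0 − 8.57 = 72.43 dB.
Σ 10^(L/10) = 7.086e+07 → L_total = 10·log₁₀(7.086e+07) = 78.50 dB.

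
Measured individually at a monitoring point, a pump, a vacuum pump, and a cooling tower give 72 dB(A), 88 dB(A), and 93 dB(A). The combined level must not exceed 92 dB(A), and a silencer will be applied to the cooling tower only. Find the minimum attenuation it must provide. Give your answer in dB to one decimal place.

Fixed contribution from the other sources: Σ 10^(L/10) = 10^(72/10) + 10^(88/10) = 6.468e+08 (88.11 dB(A)).
To meet 92 dB(A) overall, the treated cooling tower may contribute at most 10^(92/10) − 6.468e+08 = 9.381e+08, i.e. 89.72 dB(A).
Required insertion loss = 93 − 89.72 = 3.28 dB.

3.3 dB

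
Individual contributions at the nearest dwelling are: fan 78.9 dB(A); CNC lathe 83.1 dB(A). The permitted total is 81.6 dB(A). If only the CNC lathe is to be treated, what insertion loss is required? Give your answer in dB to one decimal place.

The untreated sources together contribute 10^(78.9/10) = 7.762e+07, i.e. 78.90 dB(A).
The limit corresponds to 10^(81.6/10) = 1.445e+08; subtracting the fixed part leaves 6.692e+07 for the CNC lathe, i.e. 78.26 dB(A).
So the CNC lathe must be reduced from 83.1 to 78.26 dB(A): IL = 4.84 dB.

4.8 dB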